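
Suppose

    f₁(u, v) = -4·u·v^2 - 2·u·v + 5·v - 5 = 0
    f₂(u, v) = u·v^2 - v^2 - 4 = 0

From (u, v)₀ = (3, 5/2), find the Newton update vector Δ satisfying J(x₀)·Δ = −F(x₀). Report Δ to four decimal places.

At (3, 5/2): F = (-82.5000, 8.5000).
Jacobian J = [[-4·v^2 - 2·v, -8·u·v - 2·u + 5], [v^2, 2·u·v - 2·v]].
At the point, J = [[-30.0000, -61.0000], [6.2500, 10.0000]] (det J = 81.2500).
Solving J·Δ = −F gives Δ = (3.7723, -3.2077).

(3.7723, -3.2077)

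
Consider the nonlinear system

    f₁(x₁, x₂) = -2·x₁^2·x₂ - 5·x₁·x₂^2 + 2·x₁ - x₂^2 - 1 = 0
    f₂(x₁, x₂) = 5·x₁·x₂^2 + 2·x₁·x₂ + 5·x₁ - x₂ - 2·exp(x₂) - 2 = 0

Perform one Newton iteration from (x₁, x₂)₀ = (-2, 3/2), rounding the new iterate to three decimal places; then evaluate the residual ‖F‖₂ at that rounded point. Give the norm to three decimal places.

13.007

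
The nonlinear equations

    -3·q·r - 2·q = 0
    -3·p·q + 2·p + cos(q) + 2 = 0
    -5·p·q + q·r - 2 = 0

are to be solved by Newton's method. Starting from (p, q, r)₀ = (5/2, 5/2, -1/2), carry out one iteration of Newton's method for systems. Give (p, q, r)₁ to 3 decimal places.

(-1.578, 3.720, -0.748)

At (5/2, 5/2, -1/2): F = (-1.250, -12.55114, -34.500).
Jacobian J = [[0, -3·r - 2, -3·q], [-3·q + 2, -3·p - sin(q), 0], [-5·q, -5·p + r, q]].
At the point, J = [[0.000, -0.500, -7.500], [-5.500, -8.09847, 0.000], [-12.500, -13.000, 2.500]] (det J = 216.10676).
Solving J·Δ = −F gives Δ = (-4.078, 1.220, -0.248).
Then the next iterate is (p, q, r)₁ = (-1.578, 3.720, -0.748).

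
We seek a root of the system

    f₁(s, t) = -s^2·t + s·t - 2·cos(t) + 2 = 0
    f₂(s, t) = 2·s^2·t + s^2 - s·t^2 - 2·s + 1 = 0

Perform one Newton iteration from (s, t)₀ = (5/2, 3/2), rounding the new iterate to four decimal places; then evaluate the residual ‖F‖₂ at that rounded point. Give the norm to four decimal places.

1821.7514

At (5/2, 3/2): F = (-3.766474, 15.3750).
Jacobian J = [[-2·s·t + t, -s^2 + s + 2·sin(t)], [4·s·t + 2·s - t^2 - 2, 2·s^2 - 2·s·t]].
At the point, J = [[-6.0000, -1.755010], [15.7500, 5.0000]] (det J = -2.358592).
Solving J·Δ = −F gives Δ = (3.4558, -13.9609).
Then the next iterate is (s, t)₁ = (5.9558, -12.4609).
Re-evaluating at (5.9558, -12.4609): F = (367.803968, -1784.236073), so ‖F‖₂ = 1821.7514.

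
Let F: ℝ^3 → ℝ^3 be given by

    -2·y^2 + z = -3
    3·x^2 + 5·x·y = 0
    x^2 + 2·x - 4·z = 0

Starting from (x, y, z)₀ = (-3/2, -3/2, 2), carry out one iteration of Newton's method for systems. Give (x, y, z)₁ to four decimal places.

At (-3/2, -3/2, 2): F = (0.5000, 18.0000, -8.7500).
Jacobian J = [[0, -4·y, 1], [6·x + 5·y, 5·x, 0], [2·x + 2, 0, -4]].
At the point, J = [[0.0000, 6.0000, 1.0000], [-16.5000, -7.5000, 0.0000], [-1.0000, 0.0000, -4.0000]] (det J = -403.5000).
Solving J·Δ = −F gives Δ = (0.9452, 0.3206, -2.4238).
Then the next iterate is (x, y, z)₁ = (-0.5548, -1.1794, -0.4238).

(-0.5548, -1.1794, -0.4238)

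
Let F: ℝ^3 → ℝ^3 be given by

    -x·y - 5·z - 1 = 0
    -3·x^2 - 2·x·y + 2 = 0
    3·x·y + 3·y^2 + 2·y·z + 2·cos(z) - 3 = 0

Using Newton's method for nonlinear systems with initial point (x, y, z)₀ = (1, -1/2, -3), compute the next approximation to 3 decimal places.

At (1, -1/2, -3): F = (14.500, 0.000, -2.72998).
Jacobian J = [[-y, -x, -5], [-6·x - 2·y, -2·x, 0], [3·y, 3·x + 6·y + 2·z, 2·y - 2·sin(z)]].
At the point, J = [[0.500, -1.000, -5.000], [-5.000, -2.000, 0.000], [-1.500, -6.000, -0.71776]] (det J = -130.69344).
Solving J·Δ = −F gives Δ = (0.368, -0.920, 3.121).
Then the next iterate is (x, y, z)₁ = (1.368, -1.420, 0.121).

(1.368, -1.420, 0.121)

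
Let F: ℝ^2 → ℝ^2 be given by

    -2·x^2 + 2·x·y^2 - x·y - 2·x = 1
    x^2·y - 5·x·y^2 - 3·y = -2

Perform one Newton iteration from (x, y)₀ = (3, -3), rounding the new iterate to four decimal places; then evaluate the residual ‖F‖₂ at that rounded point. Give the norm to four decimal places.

At (3, -3): F = (38.0000, -151.0000).
Jacobian J = [[-4·x + 2·y^2 - y - 2, 4·x·y - x], [2·x·y - 5·y^2, x^2 - 10·x·y - 3]].
At the point, J = [[7.0000, -39.0000], [-63.0000, 96.0000]] (det J = -1785.0000).
Solving J·Δ = −F gives Δ = (-1.2555, 0.7490).
Then the next iterate is (x, y)₁ = (1.7445, -2.2510).
Re-evaluating at (1.7445, -2.2510): F = (11.030075, -42.294340), so ‖F‖₂ = 43.7090.

43.7090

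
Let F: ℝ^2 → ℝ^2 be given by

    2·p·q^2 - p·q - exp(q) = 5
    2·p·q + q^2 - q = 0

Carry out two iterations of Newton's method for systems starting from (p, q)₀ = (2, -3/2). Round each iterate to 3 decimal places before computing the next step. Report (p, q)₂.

At (2, -3/2): F = (6.77687, -2.250).
Jacobian J = [[2·q^2 - q, 4·p·q - p - exp(q)], [2·q, 2·p + 2·q - 1]].
At the point, J = [[6.000, -14.22313], [-3.000, 0.000]] (det J = -42.66939).
Solving J·Δ = −F gives Δ = (-0.750, 0.160).
Then the next iterate is (p, q)₁ = (1.250, -1.340).
Round to (1.250, -1.340) and repeat: F = (0.90215, -0.21440), J = [[4.93120, -8.21185], [-2.680, -1.180]].
Δ = (-0.102, 0.049), so (p, q)₂ = (1.148, -1.291).

(1.148, -1.291)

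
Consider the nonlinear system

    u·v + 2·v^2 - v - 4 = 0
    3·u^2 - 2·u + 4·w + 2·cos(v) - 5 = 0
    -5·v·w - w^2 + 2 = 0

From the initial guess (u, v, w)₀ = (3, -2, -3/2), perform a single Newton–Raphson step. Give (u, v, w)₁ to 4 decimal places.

(2.1425, -1.7142, -0.4918)

At (3, -2, -3/2): F = (0.0000, 9.167706, -15.2500).
Jacobian J = [[v, u + 4·v - 1, 0], [6·u - 2, -2·sin(v), 4], [0, -5·w, -5·v - 2·w]].
At the point, J = [[-2.0000, -6.0000, 0.0000], [16.0000, 1.818595, 4.0000], [0.0000, 7.5000, 13.0000]] (det J = 1260.716534).
Solving J·Δ = −F gives Δ = (-0.8575, 0.2858, 1.0082).
Then the next iterate is (u, v, w)₁ = (2.1425, -1.7142, -0.4918).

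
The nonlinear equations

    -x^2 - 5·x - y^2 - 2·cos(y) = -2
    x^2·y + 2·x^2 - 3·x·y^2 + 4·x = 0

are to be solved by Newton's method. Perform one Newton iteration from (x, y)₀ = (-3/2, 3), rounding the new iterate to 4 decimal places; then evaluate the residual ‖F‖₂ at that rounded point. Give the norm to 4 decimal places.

10.7829

At (-3/2, 3): F = (0.229985, 45.7500).
Jacobian J = [[-2·x - 5, -2·y + 2·sin(y)], [2·x·y + 4·x - 3·y^2 + 4, x^2 - 6·x·y]].
At the point, J = [[-2.0000, -5.717760], [-38.0000, 29.2500]] (det J = -275.774879).
Solving J·Δ = −F gives Δ = (0.9729, -0.3001).
Then the next iterate is (x, y)₁ = (-0.5271, 2.6999).
Re-evaluating at (-0.5271, 2.6999): F = (-1.123736, 10.724217), so ‖F‖₂ = 10.7829.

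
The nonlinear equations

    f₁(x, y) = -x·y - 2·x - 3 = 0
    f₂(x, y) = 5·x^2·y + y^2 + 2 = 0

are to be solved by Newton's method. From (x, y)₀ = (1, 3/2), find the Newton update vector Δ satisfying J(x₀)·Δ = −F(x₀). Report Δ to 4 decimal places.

At (1, 3/2): F = (-6.5000, 11.7500).
Jacobian J = [[-y - 2, -x], [10·x·y, 5·x^2 + 2·y]].
At the point, J = [[-3.5000, -1.0000], [15.0000, 8.0000]] (det J = -13.0000).
Solving J·Δ = −F gives Δ = (-3.0962, 4.3365).

(-3.0962, 4.3365)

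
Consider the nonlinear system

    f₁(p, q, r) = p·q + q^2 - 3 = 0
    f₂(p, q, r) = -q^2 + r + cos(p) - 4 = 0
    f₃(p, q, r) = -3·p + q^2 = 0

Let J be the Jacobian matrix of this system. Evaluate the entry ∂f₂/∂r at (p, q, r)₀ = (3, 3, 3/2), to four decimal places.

∂f₂/∂r = 1.
At (3, 3, 3/2) this is 1.0000.

1.0000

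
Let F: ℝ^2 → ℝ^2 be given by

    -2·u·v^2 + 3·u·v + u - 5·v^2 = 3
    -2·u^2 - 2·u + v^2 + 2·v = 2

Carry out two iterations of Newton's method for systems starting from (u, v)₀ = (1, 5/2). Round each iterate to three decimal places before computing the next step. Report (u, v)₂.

(-0.187, 0.523)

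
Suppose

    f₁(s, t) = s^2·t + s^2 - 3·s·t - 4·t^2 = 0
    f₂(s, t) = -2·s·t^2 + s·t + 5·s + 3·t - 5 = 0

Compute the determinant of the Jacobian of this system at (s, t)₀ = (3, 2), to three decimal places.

J = [[2·s·t + 2·s - 3·t, s^2 - 3·s - 8·t], [-2·t^2 + t + 5, -4·s·t + s + 3]].
At the point, J = [[12.000, -16.000], [-1.000, -18.000]].
det J = -232.000.

-232.000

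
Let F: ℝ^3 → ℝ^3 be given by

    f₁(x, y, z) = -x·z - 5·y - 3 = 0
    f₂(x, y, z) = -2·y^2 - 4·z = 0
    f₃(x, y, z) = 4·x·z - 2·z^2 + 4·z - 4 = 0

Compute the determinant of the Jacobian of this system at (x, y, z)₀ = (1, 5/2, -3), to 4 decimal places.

-720.0000

J = [[-z, -5, -x], [0, -4·y, -4], [4·z, 0, 4·x - 4·z + 4]].
At the point, J = [[3.0000, -5.0000, -1.0000], [0.0000, -10.0000, -4.0000], [-12.0000, 0.0000, 20.0000]].
det J = -720.0000.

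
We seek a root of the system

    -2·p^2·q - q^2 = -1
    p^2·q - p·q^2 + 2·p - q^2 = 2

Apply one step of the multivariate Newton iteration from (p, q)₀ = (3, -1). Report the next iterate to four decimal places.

(1.6935, -0.8548)

At (3, -1): F = (18.0000, -9.0000).
Jacobian J = [[-4·p·q, -2·p^2 - 2·q], [2·p·q - q^2 + 2, p^2 - 2·p·q - 2·q]].
At the point, J = [[12.0000, -16.0000], [-5.0000, 17.0000]] (det J = 124.0000).
Solving J·Δ = −F gives Δ = (-1.3065, 0.1452).
Then the next iterate is (p, q)₁ = (1.6935, -0.8548).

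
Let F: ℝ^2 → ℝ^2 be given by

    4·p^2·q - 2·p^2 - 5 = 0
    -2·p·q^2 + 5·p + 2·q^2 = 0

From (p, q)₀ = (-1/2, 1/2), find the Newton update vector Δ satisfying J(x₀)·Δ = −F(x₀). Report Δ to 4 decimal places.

(-2.9444, 5.0000)

At (-1/2, 1/2): F = (-5.0000, -1.7500).
Jacobian J = [[8·p·q - 4·p, 4·p^2], [-2·q^2 + 5, -4·p·q + 4·q]].
At the point, J = [[0.0000, 1.0000], [4.5000, 3.0000]] (det J = -4.5000).
Solving J·Δ = −F gives Δ = (-2.9444, 5.0000).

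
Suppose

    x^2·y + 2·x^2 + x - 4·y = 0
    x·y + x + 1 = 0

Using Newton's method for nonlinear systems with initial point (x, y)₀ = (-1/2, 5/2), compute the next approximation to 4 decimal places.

(-0.6261, 0.1176)

At (-1/2, 5/2): F = (-9.3750, -0.7500).
Jacobian J = [[2·x·y + 4·x + 1, x^2 - 4], [y + 1, x]].
At the point, J = [[-3.5000, -3.7500], [3.5000, -0.5000]] (det J = 14.8750).
Solving J·Δ = −F gives Δ = (-0.1261, -2.3824).
Then the next iterate is (x, y)₁ = (-0.6261, 0.1176).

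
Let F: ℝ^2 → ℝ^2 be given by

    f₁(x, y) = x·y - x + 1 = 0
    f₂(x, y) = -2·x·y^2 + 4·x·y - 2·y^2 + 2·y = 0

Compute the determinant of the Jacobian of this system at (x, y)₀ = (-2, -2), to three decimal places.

10.000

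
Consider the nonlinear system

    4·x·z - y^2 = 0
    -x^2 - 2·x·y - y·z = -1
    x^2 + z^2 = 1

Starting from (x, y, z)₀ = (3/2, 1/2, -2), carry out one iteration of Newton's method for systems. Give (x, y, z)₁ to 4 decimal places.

(3.7500, -11.7500, 1.0000)

At (3/2, 1/2, -2): F = (-12.2500, -1.7500, 5.2500).
Jacobian J = [[4·z, -2·y, 4·x], [-2·x - 2·y, -2·x - z, -y], [2·x, 0, 2·z]].
At the point, J = [[-8.0000, -1.0000, 6.0000], [-4.0000, -1.0000, -0.5000], [3.0000, 0.0000, -4.0000]] (det J = 3.5000).
Solving J·Δ = −F gives Δ = (2.2500, -12.2500, 3.0000).
Then the next iterate is (x, y, z)₁ = (3.7500, -11.7500, 1.0000).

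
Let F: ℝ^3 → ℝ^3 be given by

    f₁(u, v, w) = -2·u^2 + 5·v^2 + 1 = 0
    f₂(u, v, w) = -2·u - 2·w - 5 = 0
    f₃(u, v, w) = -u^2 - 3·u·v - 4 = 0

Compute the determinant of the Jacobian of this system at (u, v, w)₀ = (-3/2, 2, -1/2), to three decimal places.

174.000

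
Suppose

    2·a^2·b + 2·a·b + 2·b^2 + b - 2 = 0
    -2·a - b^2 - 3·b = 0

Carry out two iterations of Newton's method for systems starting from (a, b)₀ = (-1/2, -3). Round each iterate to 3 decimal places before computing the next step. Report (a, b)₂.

(1.928, 1.741)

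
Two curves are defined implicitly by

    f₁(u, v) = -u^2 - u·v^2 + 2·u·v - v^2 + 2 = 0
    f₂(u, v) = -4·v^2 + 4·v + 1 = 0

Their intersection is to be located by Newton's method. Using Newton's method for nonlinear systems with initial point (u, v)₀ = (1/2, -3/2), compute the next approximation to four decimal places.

(0.7700, -0.6250)

At (1/2, -3/2): F = (-3.1250, -14.0000).
Jacobian J = [[-2·u - v^2 + 2·v, -2·u·v + 2·u - 2·v], [0, -8·v + 4]].
At the point, J = [[-6.2500, 5.5000], [0.0000, 16.0000]] (det J = -100.0000).
Solving J·Δ = −F gives Δ = (0.2700, 0.8750).
Then the next iterate is (u, v)₁ = (0.7700, -0.6250).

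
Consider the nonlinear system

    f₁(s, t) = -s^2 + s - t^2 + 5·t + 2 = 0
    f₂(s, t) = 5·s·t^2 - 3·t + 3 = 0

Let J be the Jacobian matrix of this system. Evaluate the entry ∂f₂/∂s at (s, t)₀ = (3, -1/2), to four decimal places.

1.2500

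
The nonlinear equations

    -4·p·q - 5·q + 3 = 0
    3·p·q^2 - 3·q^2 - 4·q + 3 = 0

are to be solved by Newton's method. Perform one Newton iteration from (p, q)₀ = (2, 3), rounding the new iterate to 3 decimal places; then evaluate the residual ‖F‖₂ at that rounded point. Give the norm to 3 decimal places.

29.731

At (2, 3): F = (-36.000, 18.000).
Jacobian J = [[-4·q, -4·p - 5], [3·q^2, 6·p·q - 6·q - 4]].
At the point, J = [[-12.000, -13.000], [27.000, 14.000]] (det J = 183.000).
Solving J·Δ = −F gives Δ = (1.475, -4.131).
Then the next iterate is (p, q)₁ = (3.475, -1.131).
Re-evaluating at (3.475, -1.131): F = (24.37590, 17.02177), so ‖F‖₂ = 29.731.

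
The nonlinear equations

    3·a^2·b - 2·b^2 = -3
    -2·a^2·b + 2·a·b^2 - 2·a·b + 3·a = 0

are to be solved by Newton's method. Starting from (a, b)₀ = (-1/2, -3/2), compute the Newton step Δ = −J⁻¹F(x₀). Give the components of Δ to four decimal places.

At (-1/2, -3/2): F = (-2.6250, -4.5000).
Jacobian J = [[6·a·b, 3·a^2 - 4·b], [-4·a·b + 2·b^2 - 2·b + 3, -2·a^2 + 4·a·b - 2·a]].
At the point, J = [[4.5000, 6.7500], [7.5000, 3.5000]] (det J = -34.8750).
Solving J·Δ = −F gives Δ = (0.6075, -0.0161).

(0.6075, -0.0161)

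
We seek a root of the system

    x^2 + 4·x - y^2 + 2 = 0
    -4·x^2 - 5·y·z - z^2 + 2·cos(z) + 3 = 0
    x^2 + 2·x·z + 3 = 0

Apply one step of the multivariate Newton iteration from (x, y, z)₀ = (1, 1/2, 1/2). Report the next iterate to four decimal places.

(0.6032, 4.8691, -1.4048)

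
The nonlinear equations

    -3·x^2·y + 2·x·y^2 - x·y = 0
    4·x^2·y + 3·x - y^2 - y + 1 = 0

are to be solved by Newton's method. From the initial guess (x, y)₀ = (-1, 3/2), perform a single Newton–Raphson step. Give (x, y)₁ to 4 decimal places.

At (-1, 3/2): F = (-7.5000, 0.2500).
Jacobian J = [[-6·x·y + 2·y^2 - y, -3·x^2 + 4·x·y - x], [8·x·y + 3, 4·x^2 - 2·y - 1]].
At the point, J = [[12.0000, -8.0000], [-9.0000, 0.0000]] (det J = -72.0000).
Solving J·Δ = −F gives Δ = (0.0278, -0.8958).
Then the next iterate is (x, y)₁ = (-0.9722, 0.6042).

(-0.9722, 0.6042)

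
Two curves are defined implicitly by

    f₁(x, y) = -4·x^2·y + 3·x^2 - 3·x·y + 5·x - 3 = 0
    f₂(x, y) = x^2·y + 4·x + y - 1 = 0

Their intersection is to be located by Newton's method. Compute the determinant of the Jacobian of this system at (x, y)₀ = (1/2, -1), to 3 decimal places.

26.250

J = [[-8·x·y + 6·x - 3·y + 5, -4·x^2 - 3·x], [2·x·y + 4, x^2 + 1]].
At the point, J = [[15.000, -2.500], [3.000, 1.250]].
det J = 26.250.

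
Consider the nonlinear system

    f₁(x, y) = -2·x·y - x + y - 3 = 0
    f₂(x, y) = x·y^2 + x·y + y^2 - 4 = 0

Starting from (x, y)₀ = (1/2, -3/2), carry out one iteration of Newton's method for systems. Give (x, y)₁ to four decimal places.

At (1/2, -3/2): F = (-3.5000, -1.3750).
Jacobian J = [[-2·y - 1, -2·x + 1], [y^2 + y, 2·x·y + x + 2·y]].
At the point, J = [[2.0000, 0.0000], [0.7500, -4.0000]] (det J = -8.0000).
Solving J·Δ = −F gives Δ = (1.7500, -0.0156).
Then the next iterate is (x, y)₁ = (2.2500, -1.5156).

(2.2500, -1.5156)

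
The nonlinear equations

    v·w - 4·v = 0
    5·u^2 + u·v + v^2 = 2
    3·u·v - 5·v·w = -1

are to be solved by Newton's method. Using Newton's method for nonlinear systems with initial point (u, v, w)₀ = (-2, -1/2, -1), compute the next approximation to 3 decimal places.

(-1.132, -0.012, -0.884)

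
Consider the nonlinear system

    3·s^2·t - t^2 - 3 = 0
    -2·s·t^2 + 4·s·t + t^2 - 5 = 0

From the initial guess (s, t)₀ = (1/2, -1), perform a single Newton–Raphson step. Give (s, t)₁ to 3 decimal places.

(-0.429, -0.286)

At (1/2, -1): F = (-4.750, -7.000).
Jacobian J = [[6·s·t, 3·s^2 - 2·t], [-2·t^2 + 4·t, -4·s·t + 4·s + 2·t]].
At the point, J = [[-3.000, 2.750], [-6.000, 2.000]] (det J = 10.500).
Solving J·Δ = −F gives Δ = (-0.929, 0.714).
Then the next iterate is (s, t)₁ = (-0.429, -0.286).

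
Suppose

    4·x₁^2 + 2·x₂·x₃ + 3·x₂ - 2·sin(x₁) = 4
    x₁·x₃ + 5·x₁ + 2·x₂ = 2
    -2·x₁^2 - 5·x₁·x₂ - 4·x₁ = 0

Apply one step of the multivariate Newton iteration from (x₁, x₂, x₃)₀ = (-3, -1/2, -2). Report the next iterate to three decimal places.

At (-3, -1/2, -2): F = (32.78224, -12.000, -13.500).
Jacobian J = [[8·x₁ - 2·cos(x₁), 2·x₃ + 3, 2·x₂], [x₃ + 5, 2, x₁], [-4·x₁ - 5·x₂ - 4, -5·x₁, 0]].
At the point, J = [[-22.02002, -1.000, -1.000], [3.000, 2.000, -3.000], [10.500, 15.000, 0.000]] (det J = -983.40068).
Solving J·Δ = −F gives Δ = (1.615, -0.230, -2.539).
Then the next iterate is (x₁, x₂, x₃)₁ = (-1.385, -0.730, -4.539).

(-1.385, -0.730, -4.539)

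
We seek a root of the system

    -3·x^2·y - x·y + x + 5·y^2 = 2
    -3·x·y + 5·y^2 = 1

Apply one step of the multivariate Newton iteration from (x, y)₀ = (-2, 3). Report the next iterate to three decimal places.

(-1.399, 1.428)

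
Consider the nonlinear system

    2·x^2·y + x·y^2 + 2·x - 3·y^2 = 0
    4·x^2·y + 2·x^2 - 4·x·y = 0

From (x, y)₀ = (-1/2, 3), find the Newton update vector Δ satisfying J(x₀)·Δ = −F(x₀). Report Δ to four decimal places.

At (-1/2, 3): F = (-31.0000, 9.5000).
Jacobian J = [[4·x·y + y^2 + 2, 2·x^2 + 2·x·y - 6·y], [8·x·y + 4·x - 4·y, 4·x^2 - 4·x]].
At the point, J = [[5.0000, -20.5000], [-26.0000, 3.0000]] (det J = -518.0000).
Solving J·Δ = −F gives Δ = (0.1964, -1.4643).

(0.1964, -1.4643)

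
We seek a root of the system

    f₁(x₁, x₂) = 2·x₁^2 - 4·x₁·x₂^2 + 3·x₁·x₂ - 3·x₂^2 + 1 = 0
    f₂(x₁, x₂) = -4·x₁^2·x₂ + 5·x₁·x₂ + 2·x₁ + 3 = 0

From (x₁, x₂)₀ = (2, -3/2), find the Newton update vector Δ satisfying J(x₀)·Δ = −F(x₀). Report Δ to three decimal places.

At (2, -3/2): F = (-24.750, 16.000).
Jacobian J = [[4·x₁ - 4·x₂^2 + 3·x₂, -8·x₁·x₂ + 3·x₁ - 6·x₂], [-8·x₁·x₂ + 5·x₂ + 2, -4·x₁^2 + 5·x₁]].
At the point, J = [[-5.500, 39.000], [18.500, -6.000]] (det J = -688.500).
Solving J·Δ = −F gives Δ = (-0.691, 0.537).

(-0.691, 0.537)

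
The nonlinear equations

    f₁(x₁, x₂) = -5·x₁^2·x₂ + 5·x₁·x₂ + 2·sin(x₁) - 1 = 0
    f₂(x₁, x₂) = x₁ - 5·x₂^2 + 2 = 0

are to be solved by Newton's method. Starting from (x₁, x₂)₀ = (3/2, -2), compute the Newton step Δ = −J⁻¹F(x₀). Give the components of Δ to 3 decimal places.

At (3/2, -2): F = (8.49499, -16.500).
Jacobian J = [[-10·x₁·x₂ + 5·x₂ + 2·cos(x₁), -5·x₁^2 + 5·x₁], [1, -10·x₂]].
At the point, J = [[20.14147, -3.750], [1.000, 20.000]] (det J = 406.57949).
Solving J·Δ = −F gives Δ = (-0.266, 0.838).

(-0.266, 0.838)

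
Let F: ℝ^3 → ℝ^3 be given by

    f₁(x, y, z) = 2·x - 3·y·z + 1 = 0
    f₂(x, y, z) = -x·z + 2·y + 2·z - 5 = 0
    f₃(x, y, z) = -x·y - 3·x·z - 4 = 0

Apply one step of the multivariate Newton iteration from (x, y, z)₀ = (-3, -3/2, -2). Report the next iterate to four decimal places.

(-4.5818, -1.9485, 2.4121)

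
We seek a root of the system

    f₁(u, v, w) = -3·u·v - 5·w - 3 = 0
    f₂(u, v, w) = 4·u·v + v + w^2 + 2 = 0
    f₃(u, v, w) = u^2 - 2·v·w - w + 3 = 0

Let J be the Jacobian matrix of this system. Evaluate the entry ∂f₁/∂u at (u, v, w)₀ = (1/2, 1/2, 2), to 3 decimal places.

∂f₁/∂u = -3·v.
At (1/2, 1/2, 2) this is -1.500.

-1.500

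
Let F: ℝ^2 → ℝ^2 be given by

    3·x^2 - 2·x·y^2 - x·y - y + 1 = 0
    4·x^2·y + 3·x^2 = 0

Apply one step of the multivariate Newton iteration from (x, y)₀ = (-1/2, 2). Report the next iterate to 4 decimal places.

(-0.3088, 1.3529)

At (-1/2, 2): F = (4.7500, 2.7500).
Jacobian J = [[6·x - 2·y^2 - y, -4·x·y - x - 1], [8·x·y + 6·x, 4·x^2]].
At the point, J = [[-13.0000, 3.5000], [-11.0000, 1.0000]] (det J = 25.5000).
Solving J·Δ = −F gives Δ = (0.1912, -0.6471).
Then the next iterate is (x, y)₁ = (-0.3088, 1.3529).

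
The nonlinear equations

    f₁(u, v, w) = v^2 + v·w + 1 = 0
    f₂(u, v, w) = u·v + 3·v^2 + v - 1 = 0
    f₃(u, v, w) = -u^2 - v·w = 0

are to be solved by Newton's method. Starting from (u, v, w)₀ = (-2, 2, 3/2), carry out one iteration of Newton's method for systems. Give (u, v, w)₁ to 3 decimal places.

At (-2, 2, 3/2): F = (8.000, 9.000, -7.000).
Jacobian J = [[0, 2·v + w, v], [v, u + 6·v + 1, 0], [-2·u, -w, -v]].
At the point, J = [[0.000, 5.500, 2.000], [2.000, 11.000, 0.000], [4.000, -1.500, -2.000]] (det J = -72.000).
Solving J·Δ = −F gives Δ = (0.694, -0.944, -1.403).
Then the next iterate is (u, v, w)₁ = (-1.306, 1.056, 0.097).

(-1.306, 1.056, 0.097)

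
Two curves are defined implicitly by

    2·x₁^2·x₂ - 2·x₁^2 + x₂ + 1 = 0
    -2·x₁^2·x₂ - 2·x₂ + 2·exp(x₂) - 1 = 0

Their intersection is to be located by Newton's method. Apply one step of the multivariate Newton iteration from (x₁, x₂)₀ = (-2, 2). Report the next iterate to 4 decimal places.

At (-2, 2): F = (11.0000, -6.221888).
Jacobian J = [[4·x₁·x₂ - 4·x₁, 2·x₁^2 + 1], [-4·x₁·x₂, -2·x₁^2 + 2·exp(x₂) - 2]].
At the point, J = [[-8.0000, 9.0000], [16.0000, 4.778112]] (det J = -182.224898).
Solving J·Δ = −F gives Δ = (0.5957, -0.6927).
Then the next iterate is (x₁, x₂)₁ = (-1.4043, 1.3073).

(-1.4043, 1.3073)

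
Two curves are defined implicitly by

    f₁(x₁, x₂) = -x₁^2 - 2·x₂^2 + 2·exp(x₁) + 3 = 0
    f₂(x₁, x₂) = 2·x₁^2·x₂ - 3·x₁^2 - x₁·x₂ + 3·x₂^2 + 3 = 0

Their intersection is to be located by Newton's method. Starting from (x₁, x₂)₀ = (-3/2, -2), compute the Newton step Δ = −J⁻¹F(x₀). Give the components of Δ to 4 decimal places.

(0.3460, 0.7014)

At (-3/2, -2): F = (-6.803740, -3.7500).
Jacobian J = [[-2·x₁ + 2·exp(x₁), -4·x₂], [4·x₁·x₂ - 6·x₁ - x₂, 2·x₁^2 - x₁ + 6·x₂]].
At the point, J = [[3.446260, 8.0000], [23.0000, -6.0000]] (det J = -204.677562).
Solving J·Δ = −F gives Δ = (0.3460, 0.7014).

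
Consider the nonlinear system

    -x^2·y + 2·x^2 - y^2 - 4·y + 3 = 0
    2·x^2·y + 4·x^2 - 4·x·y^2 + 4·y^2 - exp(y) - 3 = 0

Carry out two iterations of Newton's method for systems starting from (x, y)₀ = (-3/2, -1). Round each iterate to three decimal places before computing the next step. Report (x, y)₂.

(-4.918, 2.168)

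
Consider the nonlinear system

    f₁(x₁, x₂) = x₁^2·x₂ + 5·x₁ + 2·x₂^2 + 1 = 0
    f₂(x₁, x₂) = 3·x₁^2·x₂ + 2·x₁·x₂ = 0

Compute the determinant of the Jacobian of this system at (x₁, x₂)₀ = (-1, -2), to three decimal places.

J = [[2·x₁·x₂ + 5, x₁^2 + 4·x₂], [6·x₁·x₂ + 2·x₂, 3·x₁^2 + 2·x₁]].
At the point, J = [[9.000, -7.000], [8.000, 1.000]].
det J = 65.000.

65.000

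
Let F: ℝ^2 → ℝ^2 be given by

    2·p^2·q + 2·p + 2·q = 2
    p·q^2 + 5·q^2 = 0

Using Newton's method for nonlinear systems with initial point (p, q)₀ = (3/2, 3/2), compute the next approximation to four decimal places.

(0.9268, 0.8161)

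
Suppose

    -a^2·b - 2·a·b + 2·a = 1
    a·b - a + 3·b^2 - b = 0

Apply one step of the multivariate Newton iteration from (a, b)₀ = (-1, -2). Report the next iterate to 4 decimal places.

(1.1200, -1.2400)

At (-1, -2): F = (-5.0000, 17.0000).
Jacobian J = [[-2·a·b - 2·b + 2, -a^2 - 2·a], [b - 1, a + 6·b - 1]].
At the point, J = [[2.0000, 1.0000], [-3.0000, -14.0000]] (det J = -25.0000).
Solving J·Δ = −F gives Δ = (2.1200, 0.7600).
Then the next iterate is (a, b)₁ = (1.1200, -1.2400).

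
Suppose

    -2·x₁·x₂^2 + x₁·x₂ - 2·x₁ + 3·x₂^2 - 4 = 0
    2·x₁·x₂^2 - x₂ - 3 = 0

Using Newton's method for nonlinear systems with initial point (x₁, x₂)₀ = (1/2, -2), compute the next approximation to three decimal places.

(0.396, -1.567)

At (1/2, -2): F = (2.000, 3.000).
Jacobian J = [[-2·x₂^2 + x₂ - 2, -4·x₁·x₂ + x₁ + 6·x₂], [2·x₂^2, 4·x₁·x₂ - 1]].
At the point, J = [[-12.000, -7.500], [8.000, -5.000]] (det J = 120.000).
Solving J·Δ = −F gives Δ = (-0.104, 0.433).
Then the next iterate is (x₁, x₂)₁ = (0.396, -1.567).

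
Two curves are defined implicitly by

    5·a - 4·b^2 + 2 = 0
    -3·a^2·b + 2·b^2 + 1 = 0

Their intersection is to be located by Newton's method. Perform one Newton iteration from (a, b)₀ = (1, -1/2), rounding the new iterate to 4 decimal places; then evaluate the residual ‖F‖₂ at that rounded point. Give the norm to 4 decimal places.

1.7074

At (1, -1/2): F = (6.0000, 3.0000).
Jacobian J = [[5, -8·b], [-6·a·b, -3·a^2 + 4·b]].
At the point, J = [[5.0000, 4.0000], [3.0000, -5.0000]] (det J = -37.0000).
Solving J·Δ = −F gives Δ = (-1.1351, -0.0811).
Then the next iterate is (a, b)₁ = (-0.1351, -0.5811).
Re-evaluating at (-0.1351, -0.5811): F = (-0.026209, 1.707173), so ‖F‖₂ = 1.7074.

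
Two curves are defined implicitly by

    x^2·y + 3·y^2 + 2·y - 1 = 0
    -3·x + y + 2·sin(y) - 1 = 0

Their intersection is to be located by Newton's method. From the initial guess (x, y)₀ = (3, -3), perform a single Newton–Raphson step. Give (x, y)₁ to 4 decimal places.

(-22.6276, 61.8996)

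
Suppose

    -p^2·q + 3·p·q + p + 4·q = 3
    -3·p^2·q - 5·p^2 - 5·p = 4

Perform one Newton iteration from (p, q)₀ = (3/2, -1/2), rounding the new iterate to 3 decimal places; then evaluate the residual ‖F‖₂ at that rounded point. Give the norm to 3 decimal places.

3.595

At (3/2, -1/2): F = (-4.625, -19.375).
Jacobian J = [[-2·p·q + 3·q + 1, -p^2 + 3·p + 4], [-6·p·q - 10·p - 5, -3·p^2]].
At the point, J = [[1.000, 6.250], [-15.500, -6.750]] (det J = 90.125).
Solving J·Δ = −F gives Δ = (-1.690, 1.010).
Then the next iterate is (p, q)₁ = (-0.190, 0.510).
Re-evaluating at (-0.190, 0.510): F = (-1.45911, -3.28573), so ‖F‖₂ = 3.595.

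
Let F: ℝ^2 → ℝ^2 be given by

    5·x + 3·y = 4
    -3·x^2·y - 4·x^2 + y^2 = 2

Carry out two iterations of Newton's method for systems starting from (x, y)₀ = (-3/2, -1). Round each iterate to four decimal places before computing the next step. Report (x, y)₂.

At (-3/2, -1): F = (-14.5000, -3.2500).
Jacobian J = [[5, 3], [-6·x·y - 8·x, -3·x^2 + 2·y]].
At the point, J = [[5.0000, 3.0000], [3.0000, -8.7500]] (det J = -52.7500).
Solving J·Δ = −F gives Δ = (2.5900, 0.5166).
Then the next iterate is (x, y)₁ = (1.0900, -0.4834).
Round to (1.0900, -0.4834) and repeat: F = (-0.0002, -4.795742), J = [[5.0000, 3.0000], [-5.558564, -4.5311]].
Δ = (2.4061, -4.0101), so (x, y)₂ = (3.4961, -4.4935).

(3.4961, -4.4935)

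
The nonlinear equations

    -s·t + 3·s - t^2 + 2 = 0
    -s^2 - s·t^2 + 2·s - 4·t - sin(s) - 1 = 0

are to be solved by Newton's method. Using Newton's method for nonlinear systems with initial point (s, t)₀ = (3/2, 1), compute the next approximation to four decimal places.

At (3/2, 1): F = (4.0000, -6.747495).
Jacobian J = [[-t + 3, -s - 2·t], [-2·s - t^2 - cos(s) + 2, -2·s·t - 4]].
At the point, J = [[2.0000, -3.5000], [-2.070737, -7.0000]] (det J = -21.247580).
Solving J·Δ = −F gives Δ = (-2.4293, -0.2453).
Then the next iterate is (s, t)₁ = (-0.9293, 0.7547).

(-0.9293, 0.7547)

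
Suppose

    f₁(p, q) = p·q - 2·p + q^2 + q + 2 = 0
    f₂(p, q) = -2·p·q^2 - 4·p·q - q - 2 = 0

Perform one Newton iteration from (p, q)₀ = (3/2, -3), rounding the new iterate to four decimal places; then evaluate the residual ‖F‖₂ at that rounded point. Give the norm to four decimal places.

2.1162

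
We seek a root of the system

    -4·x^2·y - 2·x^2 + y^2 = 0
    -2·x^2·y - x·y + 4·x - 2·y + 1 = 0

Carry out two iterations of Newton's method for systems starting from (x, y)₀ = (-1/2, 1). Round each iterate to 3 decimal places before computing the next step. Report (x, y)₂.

At (-1/2, 1): F = (-0.500, -3.000).
Jacobian J = [[-8·x·y - 4·x, -4·x^2 + 2·y], [-4·x·y - y + 4, -2·x^2 - x - 2]].
At the point, J = [[6.000, 1.000], [5.000, -2.000]] (det J = -17.000).
Solving J·Δ = −F gives Δ = (0.235, -0.912).
Then the next iterate is (x, y)₁ = (-0.265, 0.088).
Round to (-0.265, 0.088) and repeat: F = (-0.15743, -0.22504), J = [[1.24656, -0.10490], [4.00528, -1.87545]].
Δ = (0.142, 0.183), so (x, y)₂ = (-0.123, 0.271).

(-0.123, 0.271)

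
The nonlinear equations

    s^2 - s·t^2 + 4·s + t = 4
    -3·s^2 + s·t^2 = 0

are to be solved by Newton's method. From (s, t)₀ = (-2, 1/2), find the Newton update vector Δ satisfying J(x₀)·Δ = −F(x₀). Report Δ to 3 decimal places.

(1.421, 2.452)

At (-2, 1/2): F = (-7.000, -12.500).
Jacobian J = [[2·s - t^2 + 4, -2·s·t + 1], [-6·s + t^2, 2·s·t]].
At the point, J = [[-0.250, 3.000], [12.250, -2.000]] (det J = -36.250).
Solving J·Δ = −F gives Δ = (1.421, 2.452).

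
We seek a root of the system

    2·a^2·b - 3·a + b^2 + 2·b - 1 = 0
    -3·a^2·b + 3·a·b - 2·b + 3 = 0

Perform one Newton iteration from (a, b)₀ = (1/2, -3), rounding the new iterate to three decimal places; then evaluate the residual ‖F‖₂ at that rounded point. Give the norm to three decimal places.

At (1/2, -3): F = (-1.000, 6.750).
Jacobian J = [[4·a·b - 3, 2·a^2 + 2·b + 2], [-6·a·b + 3·b, -3·a^2 + 3·a - 2]].
At the point, J = [[-9.000, -3.500], [0.000, -1.250]] (det J = 11.250).
Solving J·Δ = −F gives Δ = (-2.211, 5.400).
Then the next iterate is (a, b)₁ = (-1.711, 2.400).
Re-evaluating at (-1.711, 2.400): F = (28.74510, -35.19735), so ‖F‖₂ = 45.444.

45.444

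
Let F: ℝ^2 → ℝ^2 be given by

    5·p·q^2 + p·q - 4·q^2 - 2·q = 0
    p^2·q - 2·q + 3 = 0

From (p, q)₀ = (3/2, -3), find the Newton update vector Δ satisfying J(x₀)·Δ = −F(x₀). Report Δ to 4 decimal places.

(0.3094, 2.1393)

At (3/2, -3): F = (33.0000, 2.2500).
Jacobian J = [[5·q^2 + q, 10·p·q + p - 8·q - 2], [2·p·q, p^2 - 2]].
At the point, J = [[42.0000, -21.5000], [-9.0000, 0.2500]] (det J = -183.0000).
Solving J·Δ = −F gives Δ = (0.3094, 2.1393).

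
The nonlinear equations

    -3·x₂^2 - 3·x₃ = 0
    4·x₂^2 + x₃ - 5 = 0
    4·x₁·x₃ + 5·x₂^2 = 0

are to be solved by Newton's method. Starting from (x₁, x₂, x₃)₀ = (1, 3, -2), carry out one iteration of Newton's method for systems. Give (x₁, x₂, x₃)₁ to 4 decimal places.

(1.2083, 1.7778, -1.6667)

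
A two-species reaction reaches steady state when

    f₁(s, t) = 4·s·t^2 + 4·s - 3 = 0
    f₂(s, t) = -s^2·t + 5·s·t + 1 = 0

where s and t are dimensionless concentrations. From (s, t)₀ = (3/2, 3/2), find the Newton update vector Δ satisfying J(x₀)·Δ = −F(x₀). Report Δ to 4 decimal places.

At (3/2, 3/2): F = (16.5000, 8.8750).
Jacobian J = [[4·t^2 + 4, 8·s·t], [-2·s·t + 5·t, -s^2 + 5·s]].
At the point, J = [[13.0000, 18.0000], [3.0000, 5.2500]] (det J = 14.2500).
Solving J·Δ = −F gives Δ = (5.1316, -4.6228).

(5.1316, -4.6228)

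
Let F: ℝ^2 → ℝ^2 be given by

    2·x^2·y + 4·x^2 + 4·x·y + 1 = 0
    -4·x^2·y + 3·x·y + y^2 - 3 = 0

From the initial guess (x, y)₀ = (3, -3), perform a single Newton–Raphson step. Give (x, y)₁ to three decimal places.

At (3, -3): F = (-53.000, 87.000).
Jacobian J = [[4·x·y + 8·x + 4·y, 2·x^2 + 4·x], [-8·x·y + 3·y, -4·x^2 + 3·x + 2·y]].
At the point, J = [[-24.000, 30.000], [63.000, -33.000]] (det J = -1098.000).
Solving J·Δ = −F gives Δ = (-0.784, 1.139).
Then the next iterate is (x, y)₁ = (2.216, -1.861).

(2.216, -1.861)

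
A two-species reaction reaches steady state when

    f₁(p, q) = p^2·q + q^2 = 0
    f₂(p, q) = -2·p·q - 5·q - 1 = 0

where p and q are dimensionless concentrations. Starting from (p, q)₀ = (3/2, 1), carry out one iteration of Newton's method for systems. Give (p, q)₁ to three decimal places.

At (3/2, 1): F = (3.250, -9.000).
Jacobian J = [[2·p·q, p^2 + 2·q], [-2·q, -2·p - 5]].
At the point, J = [[3.000, 4.250], [-2.000, -8.000]] (det J = -15.500).
Solving J·Δ = −F gives Δ = (0.790, -1.323).
Then the next iterate is (p, q)₁ = (2.290, -0.323).

(2.290, -0.323)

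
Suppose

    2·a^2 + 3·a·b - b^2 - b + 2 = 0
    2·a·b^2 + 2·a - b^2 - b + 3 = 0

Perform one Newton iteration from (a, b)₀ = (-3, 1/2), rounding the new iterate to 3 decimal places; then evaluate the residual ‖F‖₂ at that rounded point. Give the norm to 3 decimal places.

At (-3, 1/2): F = (14.750, -5.250).
Jacobian J = [[4·a + 3·b, 3·a - 2·b - 1], [2·b^2 + 2, 4·a·b - 2·b - 1]].
At the point, J = [[-10.500, -11.000], [2.500, -8.000]] (det J = 111.500).
Solving J·Δ = −F gives Δ = (1.576, -0.164).
Then the next iterate is (a, b)₁ = (-1.424, 0.336).
Re-evaluating at (-1.424, 0.336): F = (4.17126, -0.61842), so ‖F‖₂ = 4.217.

4.217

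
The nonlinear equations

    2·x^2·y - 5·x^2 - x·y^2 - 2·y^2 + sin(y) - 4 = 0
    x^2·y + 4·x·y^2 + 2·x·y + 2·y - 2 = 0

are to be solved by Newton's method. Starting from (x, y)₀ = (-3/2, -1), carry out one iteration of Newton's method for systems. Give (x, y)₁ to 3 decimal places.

At (-3/2, -1): F = (-21.09147, -9.250).
Jacobian J = [[4·x·y - 10·x - y^2, 2·x^2 - 2·x·y - 4·y + cos(y)], [2·x·y + 4·y^2 + 2·y, x^2 + 8·x·y + 2·x + 2]].
At the point, J = [[20.000, 6.04030], [5.000, 13.250]] (det J = 234.79849).
Solving J·Δ = −F gives Δ = (0.952, 0.339).
Then the next iterate is (x, y)₁ = (-0.548, -0.661).

(-0.548, -0.661)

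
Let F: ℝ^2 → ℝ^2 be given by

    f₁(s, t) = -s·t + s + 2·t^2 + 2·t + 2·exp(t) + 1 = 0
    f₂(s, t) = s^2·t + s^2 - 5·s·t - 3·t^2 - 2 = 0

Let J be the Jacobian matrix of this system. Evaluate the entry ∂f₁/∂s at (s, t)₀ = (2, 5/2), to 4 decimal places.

∂f₁/∂s = -t + 1.
At (2, 5/2) this is -1.5000.

-1.5000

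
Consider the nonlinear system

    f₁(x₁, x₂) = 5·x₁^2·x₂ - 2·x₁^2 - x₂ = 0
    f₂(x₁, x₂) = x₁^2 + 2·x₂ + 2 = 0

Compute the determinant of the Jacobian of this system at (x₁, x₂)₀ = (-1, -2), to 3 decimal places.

56.000

J = [[10·x₁·x₂ - 4·x₁, 5·x₁^2 - 1], [2·x₁, 2]].
At the point, J = [[24.000, 4.000], [-2.000, 2.000]].
det J = 56.000.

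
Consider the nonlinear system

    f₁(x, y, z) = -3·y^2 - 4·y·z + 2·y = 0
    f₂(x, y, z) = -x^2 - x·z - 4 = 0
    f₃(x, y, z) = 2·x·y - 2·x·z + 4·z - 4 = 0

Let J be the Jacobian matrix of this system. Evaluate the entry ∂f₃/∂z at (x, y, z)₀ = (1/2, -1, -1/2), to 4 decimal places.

∂f₃/∂z = -2·x + 4.
At (1/2, -1, -1/2) this is 3.0000.

3.0000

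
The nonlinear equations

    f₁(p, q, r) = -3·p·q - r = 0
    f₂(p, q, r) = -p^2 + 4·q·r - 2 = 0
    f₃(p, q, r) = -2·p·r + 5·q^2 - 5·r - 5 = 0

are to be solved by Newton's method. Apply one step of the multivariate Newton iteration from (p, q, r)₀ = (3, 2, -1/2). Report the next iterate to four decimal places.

(1.1723, 1.2391, -0.1860)

At (3, 2, -1/2): F = (-17.5000, -15.0000, 20.5000).
Jacobian J = [[-3·q, -3·p, -1], [-2·p, 4·r, 4·q], [-2·r, 10·q, -2·p - 5]].
At the point, J = [[-6.0000, -9.0000, -1.0000], [-6.0000, -2.0000, 8.0000], [1.0000, 20.0000, -11.0000]] (det J = 1468.0000).
Solving J·Δ = −F gives Δ = (-1.8277, -0.7609, 0.3140).
Then the next iterate is (p, q, r)₁ = (1.1723, 1.2391, -0.1860).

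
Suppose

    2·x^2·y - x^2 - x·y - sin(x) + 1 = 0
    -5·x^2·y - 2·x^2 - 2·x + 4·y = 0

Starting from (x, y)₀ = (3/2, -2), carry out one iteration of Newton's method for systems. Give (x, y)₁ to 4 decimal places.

(0.1512, -5.1273)

At (3/2, -2): F = (-8.247495, 7.0000).
Jacobian J = [[4·x·y - 2·x - y - cos(x), 2·x^2 - x], [-10·x·y - 4·x - 2, -5·x^2 + 4]].
At the point, J = [[-13.070737, 3.0000], [22.0000, -7.2500]] (det J = 28.762845).
Solving J·Δ = −F gives Δ = (-1.3488, -3.1273).
Then the next iterate is (x, y)₁ = (0.1512, -5.1273).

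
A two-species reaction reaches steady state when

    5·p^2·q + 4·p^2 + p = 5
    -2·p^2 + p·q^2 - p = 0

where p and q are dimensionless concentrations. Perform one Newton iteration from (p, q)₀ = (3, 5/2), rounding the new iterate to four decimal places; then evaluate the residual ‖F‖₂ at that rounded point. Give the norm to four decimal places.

39.5530

At (3, 5/2): F = (146.5000, -2.2500).
Jacobian J = [[10·p·q + 8·p + 1, 5·p^2], [-4·p + q^2 - 1, 2·p·q]].
At the point, J = [[100.0000, 45.0000], [-6.7500, 15.0000]] (det J = 1803.7500).
Solving J·Δ = −F gives Δ = (-1.2744, -0.4235).
Then the next iterate is (p, q)₁ = (1.7256, 2.0765).
Re-evaluating at (1.7256, 2.0765): F = (39.552304, -0.240458), so ‖F‖₂ = 39.5530.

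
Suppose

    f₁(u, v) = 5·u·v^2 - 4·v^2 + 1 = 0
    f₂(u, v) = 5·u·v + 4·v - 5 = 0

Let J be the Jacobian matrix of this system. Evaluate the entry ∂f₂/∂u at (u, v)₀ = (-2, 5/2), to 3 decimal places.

12.500

∂f₂/∂u = 5·v.
At (-2, 5/2) this is 12.500.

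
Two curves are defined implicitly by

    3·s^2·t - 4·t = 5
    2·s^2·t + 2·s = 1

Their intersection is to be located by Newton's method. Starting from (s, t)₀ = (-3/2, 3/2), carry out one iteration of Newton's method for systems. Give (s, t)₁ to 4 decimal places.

(-1.7771, 0.4578)

At (-3/2, 3/2): F = (-0.8750, 2.7500).
Jacobian J = [[6·s·t, 3·s^2 - 4], [4·s·t + 2, 2·s^2]].
At the point, J = [[-13.5000, 2.7500], [-7.0000, 4.5000]] (det J = -41.5000).
Solving J·Δ = −F gives Δ = (-0.2771, -1.0422).
Then the next iterate is (s, t)₁ = (-1.7771, 0.4578).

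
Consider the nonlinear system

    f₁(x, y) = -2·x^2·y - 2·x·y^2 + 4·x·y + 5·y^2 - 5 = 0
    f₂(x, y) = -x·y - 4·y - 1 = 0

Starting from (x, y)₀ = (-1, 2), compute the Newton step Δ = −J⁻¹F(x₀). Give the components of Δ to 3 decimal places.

(-6.050, 1.700)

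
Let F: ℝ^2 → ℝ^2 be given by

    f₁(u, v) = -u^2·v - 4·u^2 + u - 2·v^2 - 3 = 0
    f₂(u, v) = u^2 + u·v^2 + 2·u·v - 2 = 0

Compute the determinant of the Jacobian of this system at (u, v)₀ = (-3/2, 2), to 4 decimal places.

-119.7500

J = [[-2·u·v - 8·u + 1, -u^2 - 4·v], [2·u + v^2 + 2·v, 2·u·v + 2·u]].
At the point, J = [[19.0000, -10.2500], [5.0000, -9.0000]].
det J = -119.7500.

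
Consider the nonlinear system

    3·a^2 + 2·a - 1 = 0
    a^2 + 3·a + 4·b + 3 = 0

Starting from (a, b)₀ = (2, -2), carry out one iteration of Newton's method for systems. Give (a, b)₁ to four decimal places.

(0.9286, -1.3750)

At (2, -2): F = (15.0000, 5.0000).
Jacobian J = [[6·a + 2, 0], [2·a + 3, 4]].
At the point, J = [[14.0000, 0.0000], [7.0000, 4.0000]] (det J = 56.0000).
Solving J·Δ = −F gives Δ = (-1.0714, 0.6250).
Then the next iterate is (a, b)₁ = (0.9286, -1.3750).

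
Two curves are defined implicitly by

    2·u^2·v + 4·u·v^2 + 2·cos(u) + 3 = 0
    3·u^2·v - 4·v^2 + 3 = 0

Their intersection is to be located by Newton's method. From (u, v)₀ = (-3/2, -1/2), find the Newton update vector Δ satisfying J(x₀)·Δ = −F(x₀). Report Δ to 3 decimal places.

(-0.459, 0.320)

At (-3/2, -1/2): F = (-0.60853, -1.375).
Jacobian J = [[4·u·v + 4·v^2 - 2·sin(u), 2·u^2 + 8·u·v], [6·u·v, 3·u^2 - 8·v]].
At the point, J = [[5.99499, 10.500], [4.500, 10.750]] (det J = 17.19614).
Solving J·Δ = −F gives Δ = (-0.459, 0.320).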